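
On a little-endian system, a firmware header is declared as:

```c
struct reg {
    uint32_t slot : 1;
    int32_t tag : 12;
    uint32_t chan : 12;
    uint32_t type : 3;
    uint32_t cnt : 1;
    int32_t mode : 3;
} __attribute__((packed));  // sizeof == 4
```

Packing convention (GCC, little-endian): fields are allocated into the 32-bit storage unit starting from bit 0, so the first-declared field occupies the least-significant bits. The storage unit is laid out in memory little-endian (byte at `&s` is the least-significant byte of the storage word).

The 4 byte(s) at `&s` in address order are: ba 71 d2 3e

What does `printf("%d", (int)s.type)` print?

[0]=0xba [1]=0x71 [2]=0xd2 [3]=0x3e (little-endian) → word 0x3ed271ba
slot:1 @ bit 0 → (0x3ed271ba>>0)&0x1 = 0x0
tag:12 @ bit 1 → (0x3ed271ba>>1)&0xfff = 0x8dd
chan:12 @ bit 13 → (0x3ed271ba>>13)&0xfff = 0x693
type:3 @ bit 25 → (0x3ed271ba>>25)&0x7 = 0x7  ←
cnt:1 @ bit 28 → (0x3ed271ba>>28)&0x1 = 0x1
mode:3 @ bit 29 → (0x3ed271ba>>29)&0x7 = 0x1

7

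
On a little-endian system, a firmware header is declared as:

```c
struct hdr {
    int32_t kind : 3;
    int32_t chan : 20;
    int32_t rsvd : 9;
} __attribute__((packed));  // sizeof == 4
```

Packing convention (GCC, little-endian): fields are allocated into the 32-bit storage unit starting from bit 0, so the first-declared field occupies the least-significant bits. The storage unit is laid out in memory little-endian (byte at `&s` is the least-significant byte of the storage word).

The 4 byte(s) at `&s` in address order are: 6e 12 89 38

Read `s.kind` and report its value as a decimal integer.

[0]=0x6e [1]=0x12 [2]=0x89 [3]=0x38 (little-endian) → word 0x3889126e
kind [0+:3] = (word>>0) & 0x7 = 6  ←
chan [3+:20] = (word>>3) & 0xfffff = 74317
rsvd [23+:9] = (word>>23) & 0x1ff = 113
kind signed 3b, MSB=1: 6 - 8 = -2

-2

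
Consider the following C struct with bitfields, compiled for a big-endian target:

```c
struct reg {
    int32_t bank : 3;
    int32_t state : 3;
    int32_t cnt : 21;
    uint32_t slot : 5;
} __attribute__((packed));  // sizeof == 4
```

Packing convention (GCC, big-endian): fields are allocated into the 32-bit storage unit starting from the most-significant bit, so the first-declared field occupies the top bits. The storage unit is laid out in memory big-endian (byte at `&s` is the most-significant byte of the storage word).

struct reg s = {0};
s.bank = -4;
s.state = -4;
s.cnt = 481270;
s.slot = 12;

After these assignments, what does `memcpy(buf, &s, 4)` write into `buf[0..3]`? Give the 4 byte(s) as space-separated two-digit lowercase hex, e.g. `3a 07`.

bank (3b) val=-4 bits=0x4 at bit 29: 0x80000000
state (3b) val=-4 bits=0x4 at bit 26: 0x90000000
cnt (21b) val=481270 bits=0x757f6 at bit 5: 0x90eafec0
slot (5b) val=12 bits=0xc at bit 0: 0x90eafecc
word = 0x90eafecc → big-endian bytes:
  [0]=0x90  [1]=0xea  [2]=0xfe  [3]=0xcc

90 ea fe cc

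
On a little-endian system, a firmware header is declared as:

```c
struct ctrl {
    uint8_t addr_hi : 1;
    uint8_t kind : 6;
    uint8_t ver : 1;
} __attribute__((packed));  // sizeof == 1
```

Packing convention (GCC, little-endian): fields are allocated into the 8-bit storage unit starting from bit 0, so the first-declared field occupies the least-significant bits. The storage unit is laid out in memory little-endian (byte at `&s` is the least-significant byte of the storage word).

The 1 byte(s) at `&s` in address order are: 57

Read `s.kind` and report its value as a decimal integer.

[0]=0x57 (little-endian) → word 0x57
addr_hi:1 @ bit 0 → (0x57>>0)&0x1 = 0x1
kind:6 @ bit 1 → (0x57>>1)&0x3f = 0x2b  ←
ver:1 @ bit 7 → (0x57>>7)&0x1 = 0x0

43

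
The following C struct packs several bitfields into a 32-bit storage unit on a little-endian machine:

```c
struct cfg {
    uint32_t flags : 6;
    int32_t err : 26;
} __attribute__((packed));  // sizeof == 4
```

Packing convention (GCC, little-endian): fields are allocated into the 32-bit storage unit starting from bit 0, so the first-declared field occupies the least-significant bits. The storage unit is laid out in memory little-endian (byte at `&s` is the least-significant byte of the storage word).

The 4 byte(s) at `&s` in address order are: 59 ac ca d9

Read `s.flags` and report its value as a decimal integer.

[0]=0x59 [1]=0xac [2]=0xca [3]=0xd9 (little-endian) → word 0xd9caac59
flags:6 @ bit 0 → (0xd9caac59>>0)&0x3f = 0x19  ←
err:26 @ bit 6 → (0xd9caac59>>6)&0x3ffffff = 0x3672ab1

25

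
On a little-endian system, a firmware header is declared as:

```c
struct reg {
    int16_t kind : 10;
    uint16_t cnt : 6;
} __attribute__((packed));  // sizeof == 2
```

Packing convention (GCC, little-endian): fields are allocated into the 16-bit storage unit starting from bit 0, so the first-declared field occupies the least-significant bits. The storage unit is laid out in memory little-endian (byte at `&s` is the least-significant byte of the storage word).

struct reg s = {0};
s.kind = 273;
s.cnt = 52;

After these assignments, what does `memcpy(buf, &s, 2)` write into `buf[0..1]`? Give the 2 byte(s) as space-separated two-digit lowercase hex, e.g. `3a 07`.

11 d1

kind:10 = 273 → 0x111 << 0 → word 0x0111
cnt:6 = 52 → 0x34 << 10 → word 0xd111
word = 0xd111 → little-endian bytes:
  [0]=0x11  [1]=0xd1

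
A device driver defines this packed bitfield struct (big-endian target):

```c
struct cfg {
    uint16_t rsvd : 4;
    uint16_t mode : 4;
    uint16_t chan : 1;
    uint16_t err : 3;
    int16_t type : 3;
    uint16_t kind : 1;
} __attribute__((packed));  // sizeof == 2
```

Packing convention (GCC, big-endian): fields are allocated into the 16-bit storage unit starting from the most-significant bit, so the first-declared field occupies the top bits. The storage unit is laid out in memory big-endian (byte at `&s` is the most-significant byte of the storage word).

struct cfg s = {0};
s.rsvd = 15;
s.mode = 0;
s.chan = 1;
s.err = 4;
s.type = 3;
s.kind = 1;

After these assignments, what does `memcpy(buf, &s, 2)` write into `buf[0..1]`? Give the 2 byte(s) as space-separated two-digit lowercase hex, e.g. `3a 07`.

rsvd:4 = 15 → 0xf << 12 → word 0xf000
mode:4 = 0 → 0x0 << 8 → word 0xf000
chan:1 = 1 → 0x1 << 7 → word 0xf080
err:3 = 4 → 0x4 << 4 → word 0xf0c0
type:3 = 3 → 0x3 << 1 → word 0xf0c6
kind:1 = 1 → 0x1 << 0 → word 0xf0c7
word = 0xf0c7 → big-endian bytes:
  [0]=0xf0  [1]=0xc7

f0 c7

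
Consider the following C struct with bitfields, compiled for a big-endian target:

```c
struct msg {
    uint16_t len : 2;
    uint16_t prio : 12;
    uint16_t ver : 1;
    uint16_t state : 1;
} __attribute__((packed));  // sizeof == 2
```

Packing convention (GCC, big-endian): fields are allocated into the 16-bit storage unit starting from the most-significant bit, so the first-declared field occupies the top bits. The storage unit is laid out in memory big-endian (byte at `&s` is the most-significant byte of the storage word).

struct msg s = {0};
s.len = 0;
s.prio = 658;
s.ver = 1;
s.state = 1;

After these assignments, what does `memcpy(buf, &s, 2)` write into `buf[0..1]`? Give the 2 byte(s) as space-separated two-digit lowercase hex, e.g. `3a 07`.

0a 4b

[14+:2] len=0 & 0x3 = 0x0; word=0x0000
[2+:12] prio=658 & 0xfff = 0x292; word=0x0a48
[1+:1] ver=1 & 0x1 = 0x1; word=0x0a4a
[0+:1] state=1 & 0x1 = 0x1; word=0x0a4b
word = 0x0a4b → big-endian bytes:
  [0]=0x0a  [1]=0x4b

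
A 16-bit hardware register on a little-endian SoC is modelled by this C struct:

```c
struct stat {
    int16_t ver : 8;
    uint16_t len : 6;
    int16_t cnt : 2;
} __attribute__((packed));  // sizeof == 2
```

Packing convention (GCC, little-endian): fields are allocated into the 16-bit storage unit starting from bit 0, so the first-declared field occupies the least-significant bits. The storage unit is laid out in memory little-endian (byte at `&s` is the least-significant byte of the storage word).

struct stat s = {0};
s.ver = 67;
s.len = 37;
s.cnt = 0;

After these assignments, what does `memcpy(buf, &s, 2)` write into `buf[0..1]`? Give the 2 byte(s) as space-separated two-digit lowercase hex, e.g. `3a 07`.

43 25

ver:8 = 67 → 0x43 << 0 → word 0x0043
len:6 = 37 → 0x25 << 8 → word 0x2543
cnt:2 = 0 → 0x0 << 14 → word 0x2543
word = 0x2543 → little-endian bytes:
  [0]=0x43  [1]=0x25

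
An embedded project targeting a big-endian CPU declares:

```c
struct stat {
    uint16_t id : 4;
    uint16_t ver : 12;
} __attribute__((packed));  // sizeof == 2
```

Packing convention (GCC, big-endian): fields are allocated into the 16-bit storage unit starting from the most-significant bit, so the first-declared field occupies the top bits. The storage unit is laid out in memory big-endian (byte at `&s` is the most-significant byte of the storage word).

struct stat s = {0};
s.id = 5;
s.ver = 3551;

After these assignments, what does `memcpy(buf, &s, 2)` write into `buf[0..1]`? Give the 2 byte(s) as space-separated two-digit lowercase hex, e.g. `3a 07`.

[12+:4] id=5 & 0xf = 0x5; word=0x5000
[0+:12] ver=3551 & 0xfff = 0xddf; word=0x5ddf
word = 0x5ddf → big-endian bytes:
  [0]=0x5d  [1]=0xdf

5d df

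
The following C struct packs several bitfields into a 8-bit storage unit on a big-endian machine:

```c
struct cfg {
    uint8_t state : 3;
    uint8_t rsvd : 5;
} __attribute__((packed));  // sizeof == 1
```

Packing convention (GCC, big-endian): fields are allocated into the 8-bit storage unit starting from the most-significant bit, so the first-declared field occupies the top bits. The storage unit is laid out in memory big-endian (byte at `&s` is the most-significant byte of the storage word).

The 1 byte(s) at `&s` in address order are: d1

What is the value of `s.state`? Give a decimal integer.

6

[0]=0xd1 (big-endian) → word 0xd1
state [5+:3] = (word>>5) & 0x7 = 6  ←
rsvd [0+:5] = (word>>0) & 0x1f = 17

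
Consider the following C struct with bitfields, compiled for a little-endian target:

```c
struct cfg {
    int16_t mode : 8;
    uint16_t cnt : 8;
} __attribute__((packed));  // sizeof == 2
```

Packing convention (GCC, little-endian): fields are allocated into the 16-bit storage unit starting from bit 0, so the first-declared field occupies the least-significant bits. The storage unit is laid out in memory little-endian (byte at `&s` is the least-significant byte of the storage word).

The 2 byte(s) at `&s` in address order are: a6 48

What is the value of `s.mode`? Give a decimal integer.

-90

[0]=0xa6 [1]=0x48 (little-endian) → word 0x48a6
mode [0+:8] = (word>>0) & 0xff = 166  ←
cnt [8+:8] = (word>>8) & 0xff = 72
mode signed 8b, MSB=1: 166 - 256 = -90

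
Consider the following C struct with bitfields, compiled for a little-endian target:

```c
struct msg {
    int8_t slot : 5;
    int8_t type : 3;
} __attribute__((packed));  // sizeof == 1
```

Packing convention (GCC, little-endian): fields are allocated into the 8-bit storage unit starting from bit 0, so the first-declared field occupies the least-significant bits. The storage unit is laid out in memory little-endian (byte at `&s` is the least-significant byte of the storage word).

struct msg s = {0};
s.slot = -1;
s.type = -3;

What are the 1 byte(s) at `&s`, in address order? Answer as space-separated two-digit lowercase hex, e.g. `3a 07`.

[0+:5] slot=-1 & 0x1f = 0x1f; word=0x1f
[5+:3] type=-3 & 0x7 = 0x5; word=0xbf
word = 0xbf → little-endian bytes:
  [0]=0xbf

bf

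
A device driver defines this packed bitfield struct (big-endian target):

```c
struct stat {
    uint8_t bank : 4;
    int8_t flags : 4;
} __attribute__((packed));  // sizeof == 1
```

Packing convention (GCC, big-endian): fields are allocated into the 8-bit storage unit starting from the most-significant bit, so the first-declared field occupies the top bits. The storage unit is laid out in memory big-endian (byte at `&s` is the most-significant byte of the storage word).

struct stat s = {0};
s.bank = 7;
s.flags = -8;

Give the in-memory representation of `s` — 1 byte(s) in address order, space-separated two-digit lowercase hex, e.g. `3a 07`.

bank (4b) val=7 bits=0x7 at bit 4: 0x70
flags (4b) val=-8 bits=0x8 at bit 0: 0x78
word = 0x78 → big-endian bytes:
  [0]=0x78

78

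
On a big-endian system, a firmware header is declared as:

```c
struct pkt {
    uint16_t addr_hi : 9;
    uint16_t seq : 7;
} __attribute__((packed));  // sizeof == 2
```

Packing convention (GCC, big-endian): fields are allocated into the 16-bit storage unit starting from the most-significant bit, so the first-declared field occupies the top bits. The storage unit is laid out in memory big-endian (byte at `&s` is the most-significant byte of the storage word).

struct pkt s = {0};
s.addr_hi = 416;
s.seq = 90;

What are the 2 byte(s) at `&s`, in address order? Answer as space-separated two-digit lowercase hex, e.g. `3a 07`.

addr_hi:9 = 416 → 0x1a0 << 7 → word 0xd000
seq:7 = 90 → 0x5a << 0 → word 0xd05a
word = 0xd05a → big-endian bytes:
  [0]=0xd0  [1]=0x5a

d0 5a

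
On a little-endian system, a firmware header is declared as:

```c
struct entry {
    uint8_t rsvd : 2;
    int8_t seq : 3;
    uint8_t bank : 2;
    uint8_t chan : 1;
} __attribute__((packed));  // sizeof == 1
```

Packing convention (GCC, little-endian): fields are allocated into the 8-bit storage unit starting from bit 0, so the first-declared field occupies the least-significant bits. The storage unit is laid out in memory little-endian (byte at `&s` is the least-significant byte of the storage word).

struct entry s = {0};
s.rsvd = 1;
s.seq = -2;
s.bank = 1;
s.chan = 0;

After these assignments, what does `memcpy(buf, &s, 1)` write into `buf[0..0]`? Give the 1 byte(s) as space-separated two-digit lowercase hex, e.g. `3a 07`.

rsvd:2 = 1 → 0x1 << 0 → word 0x01
seq:3 = -2 → 0x6 << 2 → word 0x19
bank:2 = 1 → 0x1 << 5 → word 0x39
chan:1 = 0 → 0x0 << 7 → word 0x39
word = 0x39 → little-endian bytes:
  [0]=0x39

39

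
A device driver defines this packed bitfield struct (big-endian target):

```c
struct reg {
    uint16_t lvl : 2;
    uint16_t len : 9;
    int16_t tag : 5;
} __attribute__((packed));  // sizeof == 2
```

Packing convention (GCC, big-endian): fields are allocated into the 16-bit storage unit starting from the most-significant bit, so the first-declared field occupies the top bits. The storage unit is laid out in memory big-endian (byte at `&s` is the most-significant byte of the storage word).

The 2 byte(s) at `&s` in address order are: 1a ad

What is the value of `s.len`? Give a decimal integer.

213

[0]=0x1a [1]=0xad (big-endian) → word 0x1aad
lvl:2 @ bit 14 → (0x1aad>>14)&0x3 = 0x0
len:9 @ bit 5 → (0x1aad>>5)&0x1ff = 0xd5  ←
tag:5 @ bit 0 → (0x1aad>>0)&0x1f = 0xd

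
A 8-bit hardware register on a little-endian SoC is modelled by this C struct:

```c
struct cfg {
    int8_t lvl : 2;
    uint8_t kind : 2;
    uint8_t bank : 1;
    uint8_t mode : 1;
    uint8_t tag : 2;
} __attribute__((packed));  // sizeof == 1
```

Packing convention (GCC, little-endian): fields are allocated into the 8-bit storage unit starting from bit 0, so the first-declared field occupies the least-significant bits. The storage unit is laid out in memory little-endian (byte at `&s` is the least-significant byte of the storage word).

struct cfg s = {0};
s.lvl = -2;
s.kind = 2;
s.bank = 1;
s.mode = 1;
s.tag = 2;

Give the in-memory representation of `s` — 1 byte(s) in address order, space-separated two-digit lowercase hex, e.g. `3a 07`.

ba

[0+:2] lvl=-2 & 0x3 = 0x2; word=0x02
[2+:2] kind=2 & 0x3 = 0x2; word=0x0a
[4+:1] bank=1 & 0x1 = 0x1; word=0x1a
[5+:1] mode=1 & 0x1 = 0x1; word=0x3a
[6+:2] tag=2 & 0x3 = 0x2; word=0xba
word = 0xba → little-endian bytes:
  [0]=0xba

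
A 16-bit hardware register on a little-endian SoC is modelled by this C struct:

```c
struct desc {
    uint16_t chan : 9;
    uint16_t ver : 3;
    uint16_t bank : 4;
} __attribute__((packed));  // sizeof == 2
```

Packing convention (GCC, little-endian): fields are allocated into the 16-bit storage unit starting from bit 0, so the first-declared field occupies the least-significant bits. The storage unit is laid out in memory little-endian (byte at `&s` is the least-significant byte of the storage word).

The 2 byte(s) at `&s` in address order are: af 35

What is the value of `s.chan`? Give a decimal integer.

[0]=0xaf [1]=0x35 (little-endian) → word 0x35af
chan:9 @ bit 0 → (0x35af>>0)&0x1ff = 0x1af  ←
ver:3 @ bit 9 → (0x35af>>9)&0x7 = 0x2
bank:4 @ bit 12 → (0x35af>>12)&0xf = 0x3

431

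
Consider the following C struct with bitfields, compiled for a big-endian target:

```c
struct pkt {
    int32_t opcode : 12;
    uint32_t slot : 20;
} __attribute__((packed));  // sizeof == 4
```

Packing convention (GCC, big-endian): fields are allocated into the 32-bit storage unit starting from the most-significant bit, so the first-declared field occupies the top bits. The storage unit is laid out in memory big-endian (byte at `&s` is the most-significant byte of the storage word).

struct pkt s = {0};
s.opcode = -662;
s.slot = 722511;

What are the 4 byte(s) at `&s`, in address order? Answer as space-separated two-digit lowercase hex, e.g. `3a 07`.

[20+:12] opcode=-662 & 0xfff = 0xd6a; word=0xd6a00000
[0+:20] slot=722511 & 0xfffff = 0xb064f; word=0xd6ab064f
word = 0xd6ab064f → big-endian bytes:
  [0]=0xd6  [1]=0xab  [2]=0x06  [3]=0x4f

d6 ab 06 4f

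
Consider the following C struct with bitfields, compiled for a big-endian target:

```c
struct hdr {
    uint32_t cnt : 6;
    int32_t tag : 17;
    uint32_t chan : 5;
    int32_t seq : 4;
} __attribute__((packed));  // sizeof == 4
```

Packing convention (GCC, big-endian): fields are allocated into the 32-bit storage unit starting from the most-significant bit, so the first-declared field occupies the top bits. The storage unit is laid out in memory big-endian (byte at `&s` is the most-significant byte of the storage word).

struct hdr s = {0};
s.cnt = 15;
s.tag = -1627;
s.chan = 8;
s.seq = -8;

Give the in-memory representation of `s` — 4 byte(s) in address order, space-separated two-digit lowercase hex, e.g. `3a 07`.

cnt:6 = 15 → 0xf << 26 → word 0x3c000000
tag:17 = -1627 → 0x1f9a5 << 9 → word 0x3ff34a00
chan:5 = 8 → 0x8 << 4 → word 0x3ff34a80
seq:4 = -8 → 0x8 << 0 → word 0x3ff34a88
word = 0x3ff34a88 → big-endian bytes:
  [0]=0x3f  [1]=0xf3  [2]=0x4a  [3]=0x88

3f f3 4a 88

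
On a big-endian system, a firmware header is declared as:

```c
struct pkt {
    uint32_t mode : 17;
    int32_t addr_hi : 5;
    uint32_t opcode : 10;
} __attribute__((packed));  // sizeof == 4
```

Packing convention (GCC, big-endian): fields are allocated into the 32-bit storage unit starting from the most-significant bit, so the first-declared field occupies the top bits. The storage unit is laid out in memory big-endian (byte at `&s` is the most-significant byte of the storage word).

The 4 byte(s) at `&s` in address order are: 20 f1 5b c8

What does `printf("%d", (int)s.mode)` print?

[0]=0x20 [1]=0xf1 [2]=0x5b [3]=0xc8 (big-endian) → word 0x20f15bc8
mode:17 @ bit 15 → (0x20f15bc8>>15)&0x1ffff = 0x41e2  ←
addr_hi:5 @ bit 10 → (0x20f15bc8>>10)&0x1f = 0x16
opcode:10 @ bit 0 → (0x20f15bc8>>0)&0x3ff = 0x3c8

16866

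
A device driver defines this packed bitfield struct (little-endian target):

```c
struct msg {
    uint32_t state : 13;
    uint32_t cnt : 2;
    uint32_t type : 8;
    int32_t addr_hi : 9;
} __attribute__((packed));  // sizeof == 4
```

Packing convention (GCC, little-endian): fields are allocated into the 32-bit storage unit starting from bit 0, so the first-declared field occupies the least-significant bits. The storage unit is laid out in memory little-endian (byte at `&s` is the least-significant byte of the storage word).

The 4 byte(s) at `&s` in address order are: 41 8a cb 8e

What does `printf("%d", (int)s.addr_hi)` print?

-227

[0]=0x41 [1]=0x8a [2]=0xcb [3]=0x8e (little-endian) → word 0x8ecb8a41
state [0+:13] = (word>>0) & 0x1fff = 2625
cnt [13+:2] = (word>>13) & 0x3 = 0
type [15+:8] = (word>>15) & 0xff = 151
addr_hi [23+:9] = (word>>23) & 0x1ff = 285  ←
addr_hi signed 9b, MSB=1: 285 - 512 = -227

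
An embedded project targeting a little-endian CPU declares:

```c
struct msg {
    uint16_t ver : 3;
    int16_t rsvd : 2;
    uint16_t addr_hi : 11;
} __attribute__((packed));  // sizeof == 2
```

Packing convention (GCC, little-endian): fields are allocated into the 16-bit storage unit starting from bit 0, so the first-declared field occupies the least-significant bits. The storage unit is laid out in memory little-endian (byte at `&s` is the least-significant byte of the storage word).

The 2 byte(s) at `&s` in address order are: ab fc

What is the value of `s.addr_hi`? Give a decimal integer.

2021

[0]=0xab [1]=0xfc (little-endian) → word 0xfcab
ver [0+:3] = (word>>0) & 0x7 = 3
rsvd [3+:2] = (word>>3) & 0x3 = 1
addr_hi [5+:11] = (word>>5) & 0x7ff = 2021  ←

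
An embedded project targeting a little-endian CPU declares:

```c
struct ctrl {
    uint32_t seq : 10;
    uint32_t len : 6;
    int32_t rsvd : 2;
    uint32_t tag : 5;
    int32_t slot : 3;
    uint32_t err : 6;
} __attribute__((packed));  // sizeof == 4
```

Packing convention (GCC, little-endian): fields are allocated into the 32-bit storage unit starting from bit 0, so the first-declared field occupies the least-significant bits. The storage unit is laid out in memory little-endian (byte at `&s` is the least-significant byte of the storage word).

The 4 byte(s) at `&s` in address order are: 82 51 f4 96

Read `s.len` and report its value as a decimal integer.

[0]=0x82 [1]=0x51 [2]=0xf4 [3]=0x96 (little-endian) → word 0x96f45182
seq [0+:10] = (word>>0) & 0x3ff = 386
len [10+:6] = (word>>10) & 0x3f = 20  ←
rsvd [16+:2] = (word>>16) & 0x3 = 0
tag [18+:5] = (word>>18) & 0x1f = 29
slot [23+:3] = (word>>23) & 0x7 = 5
err [26+:6] = (word>>26) & 0x3f = 37

20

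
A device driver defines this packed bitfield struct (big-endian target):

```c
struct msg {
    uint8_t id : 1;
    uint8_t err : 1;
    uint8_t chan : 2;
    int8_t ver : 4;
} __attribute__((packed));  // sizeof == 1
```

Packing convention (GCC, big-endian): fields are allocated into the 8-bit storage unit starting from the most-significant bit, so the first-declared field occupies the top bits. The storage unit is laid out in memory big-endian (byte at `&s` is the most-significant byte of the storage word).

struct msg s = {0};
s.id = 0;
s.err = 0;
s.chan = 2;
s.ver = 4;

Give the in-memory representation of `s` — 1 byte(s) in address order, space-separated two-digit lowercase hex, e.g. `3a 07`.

id:1 = 0 → 0x0 << 7 → word 0x00
err:1 = 0 → 0x0 << 6 → word 0x00
chan:2 = 2 → 0x2 << 4 → word 0x20
ver:4 = 4 → 0x4 << 0 → word 0x24
word = 0x24 → big-endian bytes:
  [0]=0x24

24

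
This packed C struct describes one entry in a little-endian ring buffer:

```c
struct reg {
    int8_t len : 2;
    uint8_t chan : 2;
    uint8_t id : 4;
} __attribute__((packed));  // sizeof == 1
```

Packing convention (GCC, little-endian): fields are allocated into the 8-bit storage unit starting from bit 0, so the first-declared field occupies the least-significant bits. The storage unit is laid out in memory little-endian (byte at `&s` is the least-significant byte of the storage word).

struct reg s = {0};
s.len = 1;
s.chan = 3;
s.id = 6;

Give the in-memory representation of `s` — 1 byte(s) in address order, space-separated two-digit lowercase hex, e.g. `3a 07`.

len:2 = 1 → 0x1 << 0 → word 0x01
chan:2 = 3 → 0x3 << 2 → word 0x0d
id:4 = 6 → 0x6 << 4 → word 0x6d
word = 0x6d → little-endian bytes:
  [0]=0x6d

6d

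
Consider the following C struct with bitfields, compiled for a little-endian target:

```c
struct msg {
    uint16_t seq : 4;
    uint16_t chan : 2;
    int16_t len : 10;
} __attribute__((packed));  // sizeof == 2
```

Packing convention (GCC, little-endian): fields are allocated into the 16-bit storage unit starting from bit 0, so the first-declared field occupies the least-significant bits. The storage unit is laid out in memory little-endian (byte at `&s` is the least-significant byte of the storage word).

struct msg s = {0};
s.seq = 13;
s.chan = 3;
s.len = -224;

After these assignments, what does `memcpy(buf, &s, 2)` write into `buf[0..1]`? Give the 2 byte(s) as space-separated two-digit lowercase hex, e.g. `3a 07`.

3d c8

seq:4 = 13 → 0xd << 0 → word 0x000d
chan:2 = 3 → 0x3 << 4 → word 0x003d
len:10 = -224 → 0x320 << 6 → word 0xc83d
word = 0xc83d → little-endian bytes:
  [0]=0x3d  [1]=0xc8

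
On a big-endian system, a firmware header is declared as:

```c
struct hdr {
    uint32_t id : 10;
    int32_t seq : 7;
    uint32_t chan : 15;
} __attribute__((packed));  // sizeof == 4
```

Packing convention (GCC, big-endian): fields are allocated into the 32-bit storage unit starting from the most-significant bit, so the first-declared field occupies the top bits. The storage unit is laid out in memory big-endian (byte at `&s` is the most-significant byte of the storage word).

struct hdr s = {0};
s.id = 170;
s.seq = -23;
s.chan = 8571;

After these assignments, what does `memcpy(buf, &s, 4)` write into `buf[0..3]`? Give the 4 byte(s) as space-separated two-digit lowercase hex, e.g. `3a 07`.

[22+:10] id=170 & 0x3ff = 0xaa; word=0x2a800000
[15+:7] seq=-23 & 0x7f = 0x69; word=0x2ab48000
[0+:15] chan=8571 & 0x7fff = 0x217b; word=0x2ab4a17b
word = 0x2ab4a17b → big-endian bytes:
  [0]=0x2a  [1]=0xb4  [2]=0xa1  [3]=0x7b

2a b4 a1 7b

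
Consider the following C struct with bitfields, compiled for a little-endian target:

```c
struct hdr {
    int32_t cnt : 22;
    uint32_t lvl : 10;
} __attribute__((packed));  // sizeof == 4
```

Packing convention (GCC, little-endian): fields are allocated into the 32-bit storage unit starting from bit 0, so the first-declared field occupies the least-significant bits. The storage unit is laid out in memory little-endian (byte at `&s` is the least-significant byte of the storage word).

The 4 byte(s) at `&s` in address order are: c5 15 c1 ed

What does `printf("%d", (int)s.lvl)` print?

[0]=0xc5 [1]=0x15 [2]=0xc1 [3]=0xed (little-endian) → word 0xedc115c5
cnt:22 @ bit 0 → (0xedc115c5>>0)&0x3fffff = 0x115c5
lvl:10 @ bit 22 → (0xedc115c5>>22)&0x3ff = 0x3b7  ←

951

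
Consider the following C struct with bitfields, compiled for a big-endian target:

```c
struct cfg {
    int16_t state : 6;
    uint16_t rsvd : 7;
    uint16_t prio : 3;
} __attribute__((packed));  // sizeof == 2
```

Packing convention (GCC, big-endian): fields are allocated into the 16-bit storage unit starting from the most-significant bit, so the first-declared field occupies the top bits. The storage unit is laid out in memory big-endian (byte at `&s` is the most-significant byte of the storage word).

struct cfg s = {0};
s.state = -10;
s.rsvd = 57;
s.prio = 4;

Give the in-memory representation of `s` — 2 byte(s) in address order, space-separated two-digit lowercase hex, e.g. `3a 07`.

state (6b) val=-10 bits=0x36 at bit 10: 0xd800
rsvd (7b) val=57 bits=0x39 at bit 3: 0xd9c8
prio (3b) val=4 bits=0x4 at bit 0: 0xd9cc
word = 0xd9cc → big-endian bytes:
  [0]=0xd9  [1]=0xcc

d9 cc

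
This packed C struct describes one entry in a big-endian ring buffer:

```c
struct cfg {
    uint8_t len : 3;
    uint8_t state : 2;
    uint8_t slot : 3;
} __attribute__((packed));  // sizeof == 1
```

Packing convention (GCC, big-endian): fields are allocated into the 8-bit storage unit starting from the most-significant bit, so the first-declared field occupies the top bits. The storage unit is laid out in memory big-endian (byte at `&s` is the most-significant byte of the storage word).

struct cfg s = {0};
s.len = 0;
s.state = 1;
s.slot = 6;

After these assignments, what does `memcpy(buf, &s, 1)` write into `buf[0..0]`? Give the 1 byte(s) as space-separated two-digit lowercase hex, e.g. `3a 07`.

0e

len:3 = 0 → 0x0 << 5 → word 0x00
state:2 = 1 → 0x1 << 3 → word 0x08
slot:3 = 6 → 0x6 << 0 → word 0x0e
word = 0x0e → big-endian bytes:
  [0]=0x0e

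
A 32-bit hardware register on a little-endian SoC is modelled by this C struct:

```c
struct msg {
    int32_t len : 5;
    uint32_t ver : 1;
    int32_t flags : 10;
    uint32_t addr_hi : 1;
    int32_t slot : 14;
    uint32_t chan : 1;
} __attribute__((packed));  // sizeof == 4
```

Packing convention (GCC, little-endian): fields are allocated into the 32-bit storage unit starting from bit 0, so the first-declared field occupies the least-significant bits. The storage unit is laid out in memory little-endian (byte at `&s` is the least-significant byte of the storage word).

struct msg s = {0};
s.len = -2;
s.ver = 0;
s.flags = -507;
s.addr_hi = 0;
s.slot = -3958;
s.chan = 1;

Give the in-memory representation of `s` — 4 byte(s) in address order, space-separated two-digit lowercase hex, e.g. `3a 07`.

[0+:5] len=-2 & 0x1f = 0x1e; word=0x0000001e
[5+:1] ver=0 & 0x1 = 0x0; word=0x0000001e
[6+:10] flags=-507 & 0x3ff = 0x205; word=0x0000815e
[16+:1] addr_hi=0 & 0x1 = 0x0; word=0x0000815e
[17+:14] slot=-3958 & 0x3fff = 0x308a; word=0x6114815e
[31+:1] chan=1 & 0x1 = 0x1; word=0xe114815e
word = 0xe114815e → little-endian bytes:
  [0]=0x5e  [1]=0x81  [2]=0x14  [3]=0xe1

5e 81 14 e1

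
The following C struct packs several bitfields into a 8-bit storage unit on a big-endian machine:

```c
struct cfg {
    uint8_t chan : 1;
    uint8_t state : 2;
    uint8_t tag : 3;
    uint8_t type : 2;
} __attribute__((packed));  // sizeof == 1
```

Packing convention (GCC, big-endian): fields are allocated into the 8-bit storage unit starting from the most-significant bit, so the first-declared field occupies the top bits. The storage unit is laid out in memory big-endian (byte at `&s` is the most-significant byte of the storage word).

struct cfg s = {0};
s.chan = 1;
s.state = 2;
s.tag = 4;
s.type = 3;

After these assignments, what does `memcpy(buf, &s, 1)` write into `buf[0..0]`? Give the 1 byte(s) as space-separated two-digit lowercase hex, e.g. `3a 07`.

chan:1 = 1 → 0x1 << 7 → word 0x80
state:2 = 2 → 0x2 << 5 → word 0xc0
tag:3 = 4 → 0x4 << 2 → word 0xd0
type:2 = 3 → 0x3 << 0 → word 0xd3
word = 0xd3 → big-endian bytes:
  [0]=0xd3

d3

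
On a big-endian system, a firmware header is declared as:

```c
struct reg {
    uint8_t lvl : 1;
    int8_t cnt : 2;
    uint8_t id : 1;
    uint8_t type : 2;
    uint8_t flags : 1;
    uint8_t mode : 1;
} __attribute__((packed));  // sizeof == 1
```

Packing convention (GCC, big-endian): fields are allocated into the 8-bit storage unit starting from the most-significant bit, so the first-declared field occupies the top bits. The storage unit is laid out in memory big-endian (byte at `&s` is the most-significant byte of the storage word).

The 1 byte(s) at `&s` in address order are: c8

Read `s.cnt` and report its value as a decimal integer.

-2

[0]=0xc8 (big-endian) → word 0xc8
lvl:1 @ bit 7 → (0xc8>>7)&0x1 = 0x1
cnt:2 @ bit 5 → (0xc8>>5)&0x3 = 0x2  ←
id:1 @ bit 4 → (0xc8>>4)&0x1 = 0x0
type:2 @ bit 2 → (0xc8>>2)&0x3 = 0x2
flags:1 @ bit 1 → (0xc8>>1)&0x1 = 0x0
mode:1 @ bit 0 → (0xc8>>0)&0x1 = 0x0
cnt signed 2b, MSB=1: 2 - 4 = -2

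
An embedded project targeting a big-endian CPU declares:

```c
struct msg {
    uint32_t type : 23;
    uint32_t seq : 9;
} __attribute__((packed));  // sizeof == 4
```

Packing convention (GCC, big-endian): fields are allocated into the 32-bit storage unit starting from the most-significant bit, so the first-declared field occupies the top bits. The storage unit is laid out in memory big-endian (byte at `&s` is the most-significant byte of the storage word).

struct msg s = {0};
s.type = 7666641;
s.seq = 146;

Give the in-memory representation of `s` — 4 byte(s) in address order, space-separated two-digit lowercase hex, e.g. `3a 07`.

e9 f7 a2 92

[9+:23] type=7666641 & 0x7fffff = 0x74fbd1; word=0xe9f7a200
[0+:9] seq=146 & 0x1ff = 0x92; word=0xe9f7a292
word = 0xe9f7a292 → big-endian bytes:
  [0]=0xe9  [1]=0xf7  [2]=0xa2  [3]=0x92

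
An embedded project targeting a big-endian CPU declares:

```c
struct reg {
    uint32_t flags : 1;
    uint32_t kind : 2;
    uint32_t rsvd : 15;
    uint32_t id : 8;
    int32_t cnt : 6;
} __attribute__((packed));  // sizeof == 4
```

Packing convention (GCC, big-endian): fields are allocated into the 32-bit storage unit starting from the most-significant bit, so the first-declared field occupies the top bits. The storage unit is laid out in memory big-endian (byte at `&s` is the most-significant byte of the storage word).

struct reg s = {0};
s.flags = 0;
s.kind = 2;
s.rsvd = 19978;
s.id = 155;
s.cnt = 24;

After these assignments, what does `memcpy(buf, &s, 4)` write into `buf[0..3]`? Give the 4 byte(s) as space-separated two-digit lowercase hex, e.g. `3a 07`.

[31+:1] flags=0 & 0x1 = 0x0; word=0x00000000
[29+:2] kind=2 & 0x3 = 0x2; word=0x40000000
[14+:15] rsvd=19978 & 0x7fff = 0x4e0a; word=0x53828000
[6+:8] id=155 & 0xff = 0x9b; word=0x5382a6c0
[0+:6] cnt=24 & 0x3f = 0x18; word=0x5382a6d8
word = 0x5382a6d8 → big-endian bytes:
  [0]=0x53  [1]=0x82  [2]=0xa6  [3]=0xd8

53 82 a6 d8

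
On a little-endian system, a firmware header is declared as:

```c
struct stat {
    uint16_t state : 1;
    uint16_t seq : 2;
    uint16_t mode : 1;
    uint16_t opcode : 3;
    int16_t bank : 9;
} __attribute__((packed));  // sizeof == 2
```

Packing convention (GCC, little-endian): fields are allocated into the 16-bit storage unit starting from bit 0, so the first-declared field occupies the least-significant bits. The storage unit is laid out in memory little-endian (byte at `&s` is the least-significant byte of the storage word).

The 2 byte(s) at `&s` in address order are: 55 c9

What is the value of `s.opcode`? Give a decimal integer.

[0]=0x55 [1]=0xc9 (little-endian) → word 0xc955
state [0+:1] = (word>>0) & 0x1 = 1
seq [1+:2] = (word>>1) & 0x3 = 2
mode [3+:1] = (word>>3) & 0x1 = 0
opcode [4+:3] = (word>>4) & 0x7 = 5  ←
bank [7+:9] = (word>>7) & 0x1ff = 402

5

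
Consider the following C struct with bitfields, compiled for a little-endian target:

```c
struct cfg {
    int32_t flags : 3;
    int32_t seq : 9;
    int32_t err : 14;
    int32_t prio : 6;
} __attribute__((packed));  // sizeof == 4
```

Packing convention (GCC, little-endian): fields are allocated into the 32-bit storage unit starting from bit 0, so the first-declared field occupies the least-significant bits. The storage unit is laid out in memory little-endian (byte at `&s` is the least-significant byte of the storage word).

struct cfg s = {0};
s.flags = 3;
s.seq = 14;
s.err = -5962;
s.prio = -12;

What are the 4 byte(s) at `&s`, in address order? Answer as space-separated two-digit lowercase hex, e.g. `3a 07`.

73 60 8b d2

[0+:3] flags=3 & 0x7 = 0x3; word=0x00000003
[3+:9] seq=14 & 0x1ff = 0xe; word=0x00000073
[12+:14] err=-5962 & 0x3fff = 0x28b6; word=0x028b6073
[26+:6] prio=-12 & 0x3f = 0x34; word=0xd28b6073
word = 0xd28b6073 → little-endian bytes:
  [0]=0x73  [1]=0x60  [2]=0x8b  [3]=0xd2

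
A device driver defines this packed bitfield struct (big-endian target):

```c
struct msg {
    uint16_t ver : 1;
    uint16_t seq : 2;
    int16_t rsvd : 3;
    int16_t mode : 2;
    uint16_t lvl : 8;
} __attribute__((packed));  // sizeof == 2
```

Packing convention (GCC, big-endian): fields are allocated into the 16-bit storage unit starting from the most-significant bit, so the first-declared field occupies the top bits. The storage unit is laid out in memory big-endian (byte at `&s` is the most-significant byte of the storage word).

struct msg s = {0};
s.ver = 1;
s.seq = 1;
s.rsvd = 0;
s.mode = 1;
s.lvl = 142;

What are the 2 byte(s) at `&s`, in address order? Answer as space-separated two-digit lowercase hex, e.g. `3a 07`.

a1 8e

ver (1b) val=1 bits=0x1 at bit 15: 0x8000
seq (2b) val=1 bits=0x1 at bit 13: 0xa000
rsvd (3b) val=0 bits=0x0 at bit 10: 0xa000
mode (2b) val=1 bits=0x1 at bit 8: 0xa100
lvl (8b) val=142 bits=0x8e at bit 0: 0xa18e
word = 0xa18e → big-endian bytes:
  [0]=0xa1  [1]=0x8e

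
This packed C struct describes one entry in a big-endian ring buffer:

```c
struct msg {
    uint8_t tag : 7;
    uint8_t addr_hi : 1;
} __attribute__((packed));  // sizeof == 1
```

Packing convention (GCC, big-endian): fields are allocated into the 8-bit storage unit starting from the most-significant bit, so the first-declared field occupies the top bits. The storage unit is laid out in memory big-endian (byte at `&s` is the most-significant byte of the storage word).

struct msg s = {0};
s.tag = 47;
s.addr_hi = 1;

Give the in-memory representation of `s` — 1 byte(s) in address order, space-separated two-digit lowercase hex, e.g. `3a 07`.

5f

tag (7b) val=47 bits=0x2f at bit 1: 0x5e
addr_hi (1b) val=1 bits=0x1 at bit 0: 0x5f
word = 0x5f → big-endian bytes:
  [0]=0x5f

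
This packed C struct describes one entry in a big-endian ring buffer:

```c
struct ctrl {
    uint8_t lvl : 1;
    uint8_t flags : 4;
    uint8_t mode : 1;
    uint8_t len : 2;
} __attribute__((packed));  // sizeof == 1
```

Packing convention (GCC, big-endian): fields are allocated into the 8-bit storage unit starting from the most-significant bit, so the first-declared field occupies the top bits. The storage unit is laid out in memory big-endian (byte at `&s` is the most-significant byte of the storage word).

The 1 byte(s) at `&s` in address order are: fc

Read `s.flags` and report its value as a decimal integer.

15

[0]=0xfc (big-endian) → word 0xfc
lvl [7+:1] = (word>>7) & 0x1 = 1
flags [3+:4] = (word>>3) & 0xf = 15  ←
mode [2+:1] = (word>>2) & 0x1 = 1
len [0+:2] = (word>>0) & 0x3 = 0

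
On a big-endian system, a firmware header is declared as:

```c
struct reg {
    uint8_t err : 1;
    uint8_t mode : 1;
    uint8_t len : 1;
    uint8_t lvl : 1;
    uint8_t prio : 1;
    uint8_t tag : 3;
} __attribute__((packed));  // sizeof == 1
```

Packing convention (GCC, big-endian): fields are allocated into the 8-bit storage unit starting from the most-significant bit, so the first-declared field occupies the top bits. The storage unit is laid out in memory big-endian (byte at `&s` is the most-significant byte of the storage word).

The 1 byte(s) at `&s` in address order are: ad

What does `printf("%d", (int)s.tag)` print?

[0]=0xad (big-endian) → word 0xad
err:1 @ bit 7 → (0xad>>7)&0x1 = 0x1
mode:1 @ bit 6 → (0xad>>6)&0x1 = 0x0
len:1 @ bit 5 → (0xad>>5)&0x1 = 0x1
lvl:1 @ bit 4 → (0xad>>4)&0x1 = 0x0
prio:1 @ bit 3 → (0xad>>3)&0x1 = 0x1
tag:3 @ bit 0 → (0xad>>0)&0x7 = 0x5  ←

5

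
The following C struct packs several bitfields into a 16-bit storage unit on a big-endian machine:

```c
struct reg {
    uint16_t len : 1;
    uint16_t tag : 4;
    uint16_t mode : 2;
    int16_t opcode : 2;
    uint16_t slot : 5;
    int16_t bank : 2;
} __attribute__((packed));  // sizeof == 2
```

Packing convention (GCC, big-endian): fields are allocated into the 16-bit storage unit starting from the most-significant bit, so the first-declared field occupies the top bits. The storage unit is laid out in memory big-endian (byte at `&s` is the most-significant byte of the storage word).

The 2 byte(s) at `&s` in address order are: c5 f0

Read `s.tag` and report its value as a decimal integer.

[0]=0xc5 [1]=0xf0 (big-endian) → word 0xc5f0
len:1 @ bit 15 → (0xc5f0>>15)&0x1 = 0x1
tag:4 @ bit 11 → (0xc5f0>>11)&0xf = 0x8  ←
mode:2 @ bit 9 → (0xc5f0>>9)&0x3 = 0x2
opcode:2 @ bit 7 → (0xc5f0>>7)&0x3 = 0x3
slot:5 @ bit 2 → (0xc5f0>>2)&0x1f = 0x1c
bank:2 @ bit 0 → (0xc5f0>>0)&0x3 = 0x0

8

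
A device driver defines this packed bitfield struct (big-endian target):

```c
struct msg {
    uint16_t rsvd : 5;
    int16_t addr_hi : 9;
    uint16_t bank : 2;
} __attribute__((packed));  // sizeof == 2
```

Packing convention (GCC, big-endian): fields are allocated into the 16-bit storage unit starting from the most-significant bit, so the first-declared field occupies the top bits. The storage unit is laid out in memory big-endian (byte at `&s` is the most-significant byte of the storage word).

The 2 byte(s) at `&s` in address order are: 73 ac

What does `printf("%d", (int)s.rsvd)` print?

14

[0]=0x73 [1]=0xac (big-endian) → word 0x73ac
rsvd:5 @ bit 11 → (0x73ac>>11)&0x1f = 0xe  ←
addr_hi:9 @ bit 2 → (0x73ac>>2)&0x1ff = 0xeb
bank:2 @ bit 0 → (0x73ac>>0)&0x3 = 0x0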